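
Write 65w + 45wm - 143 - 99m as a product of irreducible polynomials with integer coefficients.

Group as (45wm + 65w) + (-99m - 143) = 5w(9m + 13) - 11(9m + 13).
Both groups share the factor (9m + 13).

(5w - 11)(9m + 13)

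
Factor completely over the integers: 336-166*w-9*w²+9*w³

(3*w+14)*(3*w-8)*(w-3)

Among the possible rational roots, w = -14/3 is a root, so (3*w+14) is a factor; dividing leaves 3*w²-17*w+24.
The remaining quadratic factors as (w-3)(3*w-8).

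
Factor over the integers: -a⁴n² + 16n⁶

Every term has a factor of n²; factoring it out leaves -a⁴ + 16n⁴.
Recognize a difference of squares with the parts 4n² and a².
-a² + 4n² is again a difference of squares: (-a + 2n)(a + 2n).

-n²(a + 2n)(a - 2n)(a² + 4n²)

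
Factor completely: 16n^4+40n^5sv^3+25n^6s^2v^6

Factor out n^4 first: what remains is 25n^2s^2v^6+40nsv^3+16.
Recognize a perfect-square trinomial with the parts 4 and 5nsv^3.

n^4(5nsv^3+4)^2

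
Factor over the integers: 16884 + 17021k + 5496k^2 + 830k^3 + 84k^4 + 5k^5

(5k + 9)(k + 4)(k + 7)(k^2 + 4k + 67)

Trying the rational-root candidates, k = −9/5 is a root, so (5k + 9) is a factor; dividing leaves k^4 + 15k^3 + 139k^2 + 849k + 1876.
Continuing, k = −7 is a root, giving the factor (k + 7) and quotient k^3 + 8k^2 + 83k + 268.
Next, k = −4 is a root, giving the factor (k + 4) and quotient k^2 + 4k + 67.
The quadratic k^2 + 4k + 67 has discriminant −252 < 0 and is irreducible over ℤ.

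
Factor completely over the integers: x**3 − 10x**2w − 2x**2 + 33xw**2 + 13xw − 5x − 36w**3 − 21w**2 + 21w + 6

Group: x(x**2 − 6xw − x + 9w**2 + 3w − 6) + (−4w − 1)(x**2 − 6xw − x + 9w**2 + 3w − 6); both groups contain (x**2 − 6xw − x + 9w**2 + 3w − 6), so (x − 4w − 1) is a factor with cofactor x**2 − 6xw − x + 9w**2 + 3w − 6.
The cofactor groups again: x**2 − 6xw − x + 9w**2 + 3w − 6 = x(x − 3w − 3) + (−3w + 2)(x − 3w − 3); both groups contain (x − 3w − 3), giving (x − 3w + 2)(x − 3w − 3).

(x − 3w + 2)(x − 3w − 3)(x − 4w − 1)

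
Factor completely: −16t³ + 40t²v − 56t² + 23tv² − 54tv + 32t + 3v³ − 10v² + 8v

−(4t + v)(4t + v − 2)(t − 3v + 4)

Group: t(−16t² − 8tv + 8t − v² + 2v) + (−3v + 4)(−16t² − 8tv + 8t − v² + 2v); both groups contain (−16t² − 8tv + 8t − v² + 2v), so (t − 3v + 4) is a factor with cofactor −16t² − 8tv + 8t − v² + 2v.
The cofactor groups again: −16t² − 8tv + 8t − v² + 2v = −4t(4t + v) + (−v + 2)(4t + v); both groups contain (4t + v), giving −(4t + v − 2)(4t + v).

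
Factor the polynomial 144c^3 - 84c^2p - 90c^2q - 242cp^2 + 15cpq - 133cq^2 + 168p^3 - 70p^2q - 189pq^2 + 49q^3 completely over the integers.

(3c + 4p - q)(6c - 7p - 7q)(8c - 6p + 7q)

Group: 3c(48c^2 - 92cp - 14cq + 42p^2 - 7pq - 49q^2) + (4p - q)(48c^2 - 92cp - 14cq + 42p^2 - 7pq - 49q^2); both groups contain (48c^2 - 92cp - 14cq + 42p^2 - 7pq - 49q^2), so (3c + 4p - q) is a factor with cofactor 48c^2 - 92cp - 14cq + 42p^2 - 7pq - 49q^2.
The cofactor groups again: 48c^2 - 92cp - 14cq + 42p^2 - 7pq - 49q^2 = 6c(8c - 6p + 7q) + (-7p - 7q)(8c - 6p + 7q); both groups contain (8c - 6p + 7q), giving (6c - 7p - 7q)(8c - 6p + 7q).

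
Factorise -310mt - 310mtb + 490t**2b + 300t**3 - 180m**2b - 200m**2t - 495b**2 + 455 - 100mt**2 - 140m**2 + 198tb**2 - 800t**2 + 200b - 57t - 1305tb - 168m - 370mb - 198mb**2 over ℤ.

-(10m + 15t + 11b - 13)(2m - 2t + 5)(10t + 9b + 7)

Group: 10t(-20m**2 - 10mt - 22mb - 24m + 30t**2 + 22tb - 101t - 55b + 65) + (9b + 7)(-20m**2 - 10mt - 22mb - 24m + 30t**2 + 22tb - 101t - 55b + 65); both groups contain (-20m**2 - 10mt - 22mb - 24m + 30t**2 + 22tb - 101t - 55b + 65), so (10t + 9b + 7) is a factor with cofactor -20m**2 - 10mt - 22mb - 24m + 30t**2 + 22tb - 101t - 55b + 65.
The cofactor groups again: -20m**2 - 10mt - 22mb - 24m + 30t**2 + 22tb - 101t - 55b + 65 = -10m(2m - 2t + 5) + (-15t - 11b + 13)(2m - 2t + 5); both groups contain (2m - 2t + 5), giving -(10m + 15t + 11b - 13)(2m - 2t + 5).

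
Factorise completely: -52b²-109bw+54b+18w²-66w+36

-(13b-2w+6)(4b+9w-6)

Group: -13b(4b+9w-6) + (2w-6)(4b+9w-6); both groups contain (4b+9w-6).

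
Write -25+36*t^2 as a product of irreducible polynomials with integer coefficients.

(6*t+5)*(6*t-5)

Need a pair with product 36·(-25) = -900 and sum 0: that's -30 and 30.
Split the middle term: 36*t^2-30*t + 30*t-25 = 6*t*(6*t-5) + 5*(6*t-5).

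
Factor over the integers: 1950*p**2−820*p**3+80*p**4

10*p**2*(2*p−13)*(4*p−15)

Pull out the common factor 10*p**2, then factor the remaining trinomial.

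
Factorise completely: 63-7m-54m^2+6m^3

Group as (6m^3-7m) + (-54m^2+63) = m(6m^2-7) - 9(6m^2-7).
Both groups share the factor (6m^2-7).

(m-9)(6m^2-7)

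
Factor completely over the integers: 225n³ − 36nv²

9n(5n + 2v)(5n − 2v)

Every term has a factor of 9n. Then 25n² − 4v² = (5n)² − (2v)².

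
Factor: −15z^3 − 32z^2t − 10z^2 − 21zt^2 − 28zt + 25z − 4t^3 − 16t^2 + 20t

−(5z + 4t)(3z + t + 5)(z + t − 1)

Group: 5z(−3z^2 − 4zt − 2z − t^2 − 4t + 5) + 4t(−3z^2 − 4zt − 2z − t^2 − 4t + 5); both groups contain (−3z^2 − 4zt − 2z − t^2 − 4t + 5), so (5z + 4t) is a factor with cofactor −3z^2 − 4zt − 2z − t^2 − 4t + 5.
The cofactor groups again: −3z^2 − 4zt − 2z − t^2 − 4t + 5 = −3z(z + t − 1) + (−t − 5)(z + t − 1); both groups contain (z + t − 1), giving −(3z + t + 5)(z + t − 1).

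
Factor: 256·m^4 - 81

(4·m + 3)·(4·m - 3)·(16·m^2 + 9)

Difference of squares twice: with A = 4·m and B = 3, A⁴ − B⁴ = (A² − B²)(A² + B²), and A² − B² factors again.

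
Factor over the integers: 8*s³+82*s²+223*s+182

Among the possible rational roots, s = -2 is a root, so (s+2) divides it; the quotient is 8*s²+66*s+91.
The remaining quadratic factors as (2*s+13)(4*s+7).

(2*s+13)*(4*s+7)*(s+2)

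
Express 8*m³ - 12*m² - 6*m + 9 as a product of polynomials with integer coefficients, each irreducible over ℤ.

(2*m - 3)*(4*m² - 3)

Group as (8*m³ - 6*m) + (-12*m² + 9) = 2*m*(4*m² - 3) - 3*(4*m² - 3).
Both groups share the factor (4*m² - 3).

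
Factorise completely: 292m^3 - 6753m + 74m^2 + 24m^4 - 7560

Testing divisors of the constant over divisors of the leading coefficient, m = -8 is a root, giving the factor (m + 8) and quotient 24m^3 + 100m^2 - 726m - 945.
Next, m = 9/2 is a root, so (2m - 9) is a factor; dividing leaves 12m^2 + 104m + 105.
The remaining quadratic factors as (2m + 15)(6m + 7).

(2m + 15)(2m - 9)(6m + 7)(m + 8)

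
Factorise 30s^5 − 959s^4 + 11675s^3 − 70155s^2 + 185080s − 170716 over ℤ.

(5s − 14)(6s − 13)(s − 14)(s^2 − 13s + 67)

Trying the rational-root candidates, s = 14/5 is a root, giving the factor (5s − 14) and quotient 6s^4 − 175s^3 + 1845s^2 − 8865s + 12194.
Continuing, s = 14 is a root, so (s − 14) is a factor; dividing leaves 6s^3 − 91s^2 + 571s − 871.
Next, s = 13/6 is a root, giving the factor (6s − 13) and quotient s^2 − 13s + 67.
The quadratic s^2 − 13s + 67 has discriminant −99 < 0 and is irreducible over ℤ.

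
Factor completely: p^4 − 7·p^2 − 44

(p^2 + 4)·(p^2 − 11)

Substitute u = p^2 to get a quadratic in u, then factor.
p^2 + 4 is irreducible over ℤ (sum of squares).
p^2 − 11 is irreducible over ℤ (11 is not a perfect square).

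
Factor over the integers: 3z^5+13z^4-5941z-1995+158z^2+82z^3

Among the possible rational roots, z = -7 is a root, so (z+7) is a factor; dividing leaves 3z^4-8z^3+138z^2-808z-285.
Next, z = 5 is a root, so (z-5) is a factor; dividing leaves 3z^3+7z^2+173z+57.
Continuing, z = -1/3 is a root, so (3z+1) is a factor; dividing leaves z^2+2z+57.
The quadratic z^2+2z+57 has discriminant -224 < 0 and is irreducible over ℤ.

(3z+1)(z+7)(z-5)(z^2+2z+57)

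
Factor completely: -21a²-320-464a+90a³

Trying the rational-root candidates, a = 8/3 is a root, so (3a-8) is a factor; dividing leaves 30a²+73a+40.
The remaining quadratic factors as (5a+8)(6a+5).

(3a-8)(5a+8)(6a+5)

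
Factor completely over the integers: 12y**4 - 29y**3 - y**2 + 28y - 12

Among the possible rational roots, y = 2 is a root, so (y - 2) divides it; the quotient is 12y**3 - 5y**2 - 11y + 6.
Next, y = -1 is a root, giving the factor (y + 1) and quotient 12y**2 - 17y + 6.
The remaining quadratic factors as (4y - 3)(3y - 2).

(3y - 2)(4y - 3)(y + 1)(y - 2)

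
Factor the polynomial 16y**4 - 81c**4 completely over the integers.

(2y - 3c)(2y + 3c)(4y**2 + 9c**2)

(2y)⁴ − (3c)⁴ = ((2y)² − (3c)²)((2y)² + (3c)²); the first factor splits again, the second (4y**2 + 9c**2) is irreducible.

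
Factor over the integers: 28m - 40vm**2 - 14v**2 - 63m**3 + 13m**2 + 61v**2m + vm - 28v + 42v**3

(v - m)(6v + 7m + 4)(7v + 9m - 7)

Group: v(42v**2 + 103vm - 14v + 63m**2 - 13m - 28) - m(42v**2 + 103vm - 14v + 63m**2 - 13m - 28); both groups contain (42v**2 + 103vm - 14v + 63m**2 - 13m - 28), so (v - m) is a factor with cofactor 42v**2 + 103vm - 14v + 63m**2 - 13m - 28.
The cofactor groups again: 42v**2 + 103vm - 14v + 63m**2 - 13m - 28 = 6v(7v + 9m - 7) + (7m + 4)(7v + 9m - 7); both groups contain (7v + 9m - 7), giving (6v + 7m + 4)(7v + 9m - 7).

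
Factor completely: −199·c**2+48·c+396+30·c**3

Trying the rational-root candidates, c = 11/6 is a root, giving the factor (6·c−11) and quotient 5·c**2−24·c−36.
The remaining quadratic factors as (c−6)(5·c+6).

(5·c+6)·(6·c−11)·(c−6)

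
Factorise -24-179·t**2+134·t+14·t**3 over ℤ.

By the rational root theorem, t = 2/7 is a root, so (7·t-2) divides it; the quotient is 2·t**2-25·t+12.
The remaining quadratic factors as (2·t-1)(t-12).

(2·t-1)·(7·t-2)·(t-12)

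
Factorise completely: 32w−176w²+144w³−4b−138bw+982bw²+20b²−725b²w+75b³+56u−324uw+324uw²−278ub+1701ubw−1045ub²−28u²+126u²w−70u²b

Group: u(−70ub+126uw−28u+5b²−49bw+2b+72w²−16w) + (15b+2w−2)(−70ub+126uw−28u+5b²−49bw+2b+72w²−16w); both groups contain (−70ub+126uw−28u+5b²−49bw+2b+72w²−16w), so (u+15b+2w−2) is a factor with cofactor −70ub+126uw−28u+5b²−49bw+2b+72w²−16w.
The cofactor groups again: −70ub+126uw−28u+5b²−49bw+2b+72w²−16w = −14u(5b−9w+2) + (b−8w)(5b−9w+2); both groups contain (5b−9w+2), giving −(14u−b+8w)(5b−9w+2).

−(14u−b+8w)(u+15b+2w−2)(5b−9w+2)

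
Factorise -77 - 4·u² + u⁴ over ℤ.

(u² + 7)·(u² - 11)

Substitute w = u² to get a quadratic in w, then factor.
u² + 7 is irreducible over ℤ (always positive, so no real roots).
u² - 11 is irreducible over ℤ (11 is not a perfect square).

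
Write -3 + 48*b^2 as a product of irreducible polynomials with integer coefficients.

3*(4*b + 1)*(4*b - 1)

Pull out the common factor 3; 16*b^2 - 1 is a difference of squares.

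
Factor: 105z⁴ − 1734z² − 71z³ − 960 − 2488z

(3z + 8)(5z + 4)(7z + 6)(z − 5)

Testing divisors of the constant over divisors of the leading coefficient, z = −4/5 is a root, so (5z + 4) divides it; the quotient is 21z³ − 31z² − 322z − 240.
Next, z = −8/3 is a root, so (3z + 8) is a factor; dividing leaves 7z² − 29z − 30.
The remaining quadratic factors as (z − 5)(7z + 6).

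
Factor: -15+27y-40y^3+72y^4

(9y-5)(8y^3+3)

Group as (72y^4+27y) + (-40y^3-15) = 9y(8y^3+3) - 5(8y^3+3).
Both groups share the factor (8y^3+3).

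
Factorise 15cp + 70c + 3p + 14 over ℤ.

Group as (15cp + 70c) + (3p + 14) = 5c(3p + 14) + (3p + 14).
Both groups share the factor (3p + 14).

(3p + 14)(5c + 1)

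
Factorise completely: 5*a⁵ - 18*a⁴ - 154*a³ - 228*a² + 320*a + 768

(5*a - 8)*(a + 2)*(a - 8)*(a² + 4*a + 6)

Testing divisors of the constant over divisors of the leading coefficient, a = 8 is a root, giving the factor (a - 8) and quotient 5*a⁴ + 22*a³ + 22*a² - 52*a - 96.
Continuing, a = 8/5 is a root, so (5*a - 8) is a factor; dividing leaves a³ + 6*a² + 14*a + 12.
Continuing, a = -2 is a root, so (a + 2) is a factor; dividing leaves a² + 4*a + 6.
The quadratic a² + 4*a + 6 has discriminant -8 < 0 and is irreducible over ℤ.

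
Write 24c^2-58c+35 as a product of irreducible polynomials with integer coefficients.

Need a pair with product 24·35 = 840 and sum -58: that's -30 and -28.
Split the middle term: 24c^2-30c - 28c+35 = 6c(4c-5) - 7(4c-5).

(4c-5)(6c-7)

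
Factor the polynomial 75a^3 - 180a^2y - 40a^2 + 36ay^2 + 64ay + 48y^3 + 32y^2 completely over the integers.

Group: a(75a^2 - 30ay - 40a - 24y^2 - 16y) - 2y(75a^2 - 30ay - 40a - 24y^2 - 16y); both groups contain (75a^2 - 30ay - 40a - 24y^2 - 16y), so (a - 2y) is a factor with cofactor 75a^2 - 30ay - 40a - 24y^2 - 16y.
The cofactor groups again: 75a^2 - 30ay - 40a - 24y^2 - 16y = 5a(15a - 12y - 8) + 2y(15a - 12y - 8); both groups contain (15a - 12y - 8), giving (5a + 2y)(15a - 12y - 8).

(15a - 12y - 8)(5a + 2y)(a - 2y)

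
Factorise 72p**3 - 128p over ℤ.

8p(3p + 4)(3p - 4)

Every term has a factor of 8p. Then 9p**2 - 16 = (3p)² − (4)².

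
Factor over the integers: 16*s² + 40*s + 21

Need a pair with product 16·21 = 336 and sum 40: that's 12 and 28.
Split the middle term: 16*s² + 12*s + 28*s + 21 = 4*s*(4*s + 3) + 7*(4*s + 3).

(4*s + 3)*(4*s + 7)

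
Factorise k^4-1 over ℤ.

(k+1)*(k-1)*(k^2+1)

(k)⁴ − (1)⁴ = ((k)² − (1)²)((k)² + (1)²); the first factor splits again, the second (k^2+1) is irreducible.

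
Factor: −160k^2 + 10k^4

10k^2(k + 4)(k − 4)

Factor out 10k^2, leaving k^2 − 16, which is a difference of two squares.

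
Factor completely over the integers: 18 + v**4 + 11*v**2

Substitute u = v**2 to get a quadratic in u, then factor.
v**2 + 2 is irreducible over ℤ (always positive, so no real roots).
v**2 + 9 is irreducible over ℤ (sum of squares).

(v**2 + 2)*(v**2 + 9)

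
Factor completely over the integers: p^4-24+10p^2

(p^2+12)(p^2-2)

Substitute u = p^2 to get a quadratic in u, then factor.
p^2+12 is irreducible over ℤ (always positive, so no real roots).
p^2-2 is irreducible over ℤ (2 is not a perfect square).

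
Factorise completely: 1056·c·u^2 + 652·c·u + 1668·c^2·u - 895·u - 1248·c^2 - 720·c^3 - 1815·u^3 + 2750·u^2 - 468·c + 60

Group: 10·c·(-72·c^2 + 246·c·u - 132·c - 165·u^2 + 235·u - 60) + (11·u - 1)·(-72·c^2 + 246·c·u - 132·c - 165·u^2 + 235·u - 60); both groups contain (-72·c^2 + 246·c·u - 132·c - 165·u^2 + 235·u - 60), so (10·c + 11·u - 1) is a factor with cofactor -72·c^2 + 246·c·u - 132·c - 165·u^2 + 235·u - 60.
The cofactor groups again: -72·c^2 + 246·c·u - 132·c - 165·u^2 + 235·u - 60 = -6·c·(12·c - 11·u + 12) + (15·u - 5)·(12·c - 11·u + 12); both groups contain (12·c - 11·u + 12), giving -(6·c - 15·u + 5)·(12·c - 11·u + 12).

-(10·c + 11·u - 1)·(12·c - 11·u + 12)·(6·c - 15·u + 5)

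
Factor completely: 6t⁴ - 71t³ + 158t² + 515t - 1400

(2t - 5)(3t + 8)(t - 5)(t - 7)

By the rational root theorem, t = 5/2 is a root, so (2t - 5) is a factor; dividing leaves 3t³ - 28t² + 9t + 280.
Then t = -8/3 is a root, so (3t + 8) divides it; the quotient is t² - 12t + 35.
The remaining quadratic factors as (t - 5)(t - 7).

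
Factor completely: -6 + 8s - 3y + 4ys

Group as (4ys - 3y) + (8s - 6) = y(4s - 3) + 2(4s - 3).
Both groups share the factor (4s - 3).

(4s - 3)(y + 2)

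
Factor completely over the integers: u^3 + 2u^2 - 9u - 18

(u + 2)(u + 3)(u - 3)

Testing divisors of the constant over divisors of the leading coefficient, u = 3 is a root, giving the factor (u - 3) and quotient u^2 + 5u + 6.
The remaining quadratic factors as (u + 3)(u + 2).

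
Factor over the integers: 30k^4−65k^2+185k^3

5k^2(2k+13)(3k−1)

Pull out the common factor 5k^2, then factor the remaining trinomial.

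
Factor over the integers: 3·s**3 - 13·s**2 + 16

By the rational root theorem, s = -1 is a root, giving the factor (s + 1) and quotient 3·s**2 - 16·s + 16.
The remaining quadratic factors as (s - 4)(3·s - 4).

(3·s - 4)·(s + 1)·(s - 4)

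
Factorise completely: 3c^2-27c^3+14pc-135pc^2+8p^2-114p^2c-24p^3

Group: 4p(-6p^2-27pc+2p-27c^2+3c) + c(-6p^2-27pc+2p-27c^2+3c); both groups contain (-6p^2-27pc+2p-27c^2+3c), so (4p+c) is a factor with cofactor -6p^2-27pc+2p-27c^2+3c.
The cofactor groups again: -6p^2-27pc+2p-27c^2+3c = -3p(2p+3c) + (-9c+1)(2p+3c); both groups contain (2p+3c), giving -(3p+9c-1)(2p+3c).

-(2p+3c)(3p+9c-1)(4p+c)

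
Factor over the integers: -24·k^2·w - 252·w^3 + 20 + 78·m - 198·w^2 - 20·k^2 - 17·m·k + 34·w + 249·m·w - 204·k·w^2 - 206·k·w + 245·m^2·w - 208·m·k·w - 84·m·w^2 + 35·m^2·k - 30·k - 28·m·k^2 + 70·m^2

Group: k·(35·m^2 - 28·m·k - 12·m·w + 39·m - 24·k·w - 20·k - 36·w^2 - 18·w + 10) + (7·w + 2)·(35·m^2 - 28·m·k - 12·m·w + 39·m - 24·k·w - 20·k - 36·w^2 - 18·w + 10); both groups contain (35·m^2 - 28·m·k - 12·m·w + 39·m - 24·k·w - 20·k - 36·w^2 - 18·w + 10), so (k + 7·w + 2) is a factor with cofactor 35·m^2 - 28·m·k - 12·m·w + 39·m - 24·k·w - 20·k - 36·w^2 - 18·w + 10.
The cofactor groups again: 35·m^2 - 28·m·k - 12·m·w + 39·m - 24·k·w - 20·k - 36·w^2 - 18·w + 10 = 5·m·(7·m + 6·w + 5) + (-4·k - 6·w + 2)·(7·m + 6·w + 5); both groups contain (7·m + 6·w + 5), giving (5·m - 4·k - 6·w + 2)·(7·m + 6·w + 5).

(5·m - 4·k - 6·w + 2)·(7·m + 6·w + 5)·(k + 7·w + 2)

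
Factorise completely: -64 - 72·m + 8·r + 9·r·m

Group as (9·r·m + 8·r) + (-72·m - 64) = r·(9·m + 8) - 8·(9·m + 8).
Both groups share the factor (9·m + 8).

(9·m + 8)·(r - 8)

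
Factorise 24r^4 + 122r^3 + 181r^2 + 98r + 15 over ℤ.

(4r + 1)(6r + 5)(r + 1)(r + 3)

Among the possible rational roots, r = -5/6 is a root, so (6r + 5) divides it; the quotient is 4r^3 + 17r^2 + 16r + 3.
Then r = -1/4 is a root, giving the factor (4r + 1) and quotient r^2 + 4r + 3.
The remaining quadratic factors as (r + 1)(r + 3).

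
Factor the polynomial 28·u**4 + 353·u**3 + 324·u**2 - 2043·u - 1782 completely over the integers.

(4·u - 9)·(7·u + 6)·(u + 11)·(u + 3)

Trying the rational-root candidates, u = -11 is a root, giving the factor (u + 11) and quotient 28·u**3 + 45·u**2 - 171·u - 162.
Continuing, u = 9/4 is a root, so (4·u - 9) is a factor; dividing leaves 7·u**2 + 27·u + 18.
The remaining quadratic factors as (u + 3)(7·u + 6).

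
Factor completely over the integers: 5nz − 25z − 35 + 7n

Group as (5nz + 7n) + (−25z − 35) = n(5z + 7) − 5(5z + 7).
Both groups share the factor (5z + 7).

(5z + 7)(n − 5)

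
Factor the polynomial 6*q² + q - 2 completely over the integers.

Need a pair with product 6·(-2) = -12 and sum 1: that's -3 and 4.
Split the middle term: 6*q² - 3*q + 4*q - 2 = 3*q*(2*q - 1) + 2*(2*q - 1).

(2*q - 1)*(3*q + 2)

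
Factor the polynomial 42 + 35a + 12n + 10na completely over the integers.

Group as (10na + 12n) + (35a + 42) = 2n(5a + 6) + 7(5a + 6).
Both groups share the factor (5a + 6).

(2n + 7)(5a + 6)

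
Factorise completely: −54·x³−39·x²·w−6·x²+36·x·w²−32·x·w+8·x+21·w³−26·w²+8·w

Group: 9·x·(−6·x²−9·x·w+2·x−3·w²+2·w) + (−7·w+4)·(−6·x²−9·x·w+2·x−3·w²+2·w); both groups contain (−6·x²−9·x·w+2·x−3·w²+2·w), so (9·x−7·w+4) is a factor with cofactor −6·x²−9·x·w+2·x−3·w²+2·w.
The cofactor groups again: −6·x²−9·x·w+2·x−3·w²+2·w = −x·(6·x+3·w−2) − w·(6·x+3·w−2); both groups contain (6·x+3·w−2), giving −(x+w)·(6·x+3·w−2).

−(9·x−7·w+4)·(6·x+3·w−2)·(x+w)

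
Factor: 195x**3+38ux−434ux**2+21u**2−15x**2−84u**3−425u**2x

Group: 3u(−28u**2−151ux+7u−195x**2+15x) − x(−28u**2−151ux+7u−195x**2+15x); both groups contain (−28u**2−151ux+7u−195x**2+15x), so (3u−x) is a factor with cofactor −28u**2−151ux+7u−195x**2+15x.
The cofactor groups again: −28u**2−151ux+7u−195x**2+15x = −4u(7u+15x) + (−13x+1)(7u+15x); both groups contain (7u+15x), giving −(4u+13x−1)(7u+15x).

−(3u−x)(4u+13x−1)(7u+15x)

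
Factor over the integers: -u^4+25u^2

-u^2(u+5)(u-5)

Factor out u^2 first: what remains is -u^2+25.
Recognize a difference of squares with the parts 5 and u.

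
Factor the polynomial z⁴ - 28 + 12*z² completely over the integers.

Substitute u = z² to get a quadratic in u, then factor.
z² - 2 is irreducible over ℤ (2 is not a perfect square).
z² + 14 is irreducible over ℤ (always positive, so no real roots).

(z² + 14)*(z² - 2)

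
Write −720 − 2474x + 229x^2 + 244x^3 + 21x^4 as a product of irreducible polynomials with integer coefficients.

(3x − 8)(7x + 2)(x + 5)(x + 9)

Testing divisors of the constant over divisors of the leading coefficient, x = −2/7 is a root, so (7x + 2) is a factor; dividing leaves 3x^3 + 34x^2 + 23x − 360.
Next, x = 8/3 is a root, giving the factor (3x − 8) and quotient x^2 + 14x + 45.
The remaining quadratic factors as (x + 5)(x + 9).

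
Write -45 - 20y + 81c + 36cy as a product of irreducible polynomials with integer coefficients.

(4y + 9)(9c - 5)

Group as (36cy + 81c) + (-20y - 45) = 9c(4y + 9) - 5(4y + 9).
Both groups share the factor (4y + 9).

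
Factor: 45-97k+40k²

(5k-9)(8k-5)

Need a pair with product 40·45 = 1800 and sum -97: that's -25 and -72.
Split the middle term: 40k²-25k - 72k+45 = 5k(8k-5) - 9(8k-5).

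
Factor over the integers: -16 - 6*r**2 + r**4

Substitute u = r**2 to get a quadratic in u, then factor.
r**2 + 2 is irreducible over ℤ (always positive, so no real roots).
r**2 - 8 is irreducible over ℤ (8 is not a perfect square).

(r**2 + 2)*(r**2 - 8)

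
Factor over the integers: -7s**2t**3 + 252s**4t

7s**2t(6s + t)(6s - t)

Factor out 7s**2t, leaving 36s**2 - t**2, which is a difference of two squares.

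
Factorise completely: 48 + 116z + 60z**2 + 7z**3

(7z + 4)(z + 2)(z + 6)

Among the possible rational roots, z = -6 is a root, so (z + 6) is a factor; dividing leaves 7z**2 + 18z + 8.
The remaining quadratic factors as (z + 2)(7z + 4).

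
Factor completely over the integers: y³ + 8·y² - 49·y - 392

Testing divisors of the constant over divisors of the leading coefficient, y = -8 is a root, giving the factor (y + 8) and quotient y² - 49.
The remaining quadratic factors as (y + 7)(y - 7).

(y + 7)·(y + 8)·(y - 7)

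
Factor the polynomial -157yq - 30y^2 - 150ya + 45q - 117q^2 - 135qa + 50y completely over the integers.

Group: -10y(3y + 13q + 15a - 5) - 9q(3y + 13q + 15a - 5); both groups contain (3y + 13q + 15a - 5).

-(3y + 13q + 15a - 5)(10y + 9q)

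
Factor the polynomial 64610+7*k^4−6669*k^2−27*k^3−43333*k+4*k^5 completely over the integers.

(4*k−5)*(k+7)*(k−13)*(k^2+9*k+142)

Trying the rational-root candidates, k = −7 is a root, so (k+7) divides it; the quotient is 4*k^4−21*k^3+120*k^2−7509*k+9230.
Then k = 5/4 is a root, so (4*k−5) divides it; the quotient is k^3−4*k^2+25*k−1846.
Then k = 13 is a root, so (k−13) divides it; the quotient is k^2+9*k+142.
The quadratic k^2+9*k+142 has discriminant −487 < 0 and is irreducible over ℤ.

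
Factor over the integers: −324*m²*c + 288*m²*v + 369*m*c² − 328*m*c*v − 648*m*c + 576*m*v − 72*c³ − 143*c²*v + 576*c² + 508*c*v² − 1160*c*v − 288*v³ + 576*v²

Group: 9*m*(−36*m*c + 32*m*v + 9*c² + 28*c*v − 72*c − 32*v² + 64*v) + (−8*c + 9*v)*(−36*m*c + 32*m*v + 9*c² + 28*c*v − 72*c − 32*v² + 64*v); both groups contain (−36*m*c + 32*m*v + 9*c² + 28*c*v − 72*c − 32*v² + 64*v), so (9*m − 8*c + 9*v) is a factor with cofactor −36*m*c + 32*m*v + 9*c² + 28*c*v − 72*c − 32*v² + 64*v.
The cofactor groups again: −36*m*c + 32*m*v + 9*c² + 28*c*v − 72*c − 32*v² + 64*v = −4*m*(9*c − 8*v) + (c + 4*v − 8)*(9*c − 8*v); both groups contain (9*c − 8*v), giving −(4*m − c − 4*v + 8)*(9*c − 8*v).

−(9*m − 8*c + 9*v)*(4*m − c − 4*v + 8)*(9*c − 8*v)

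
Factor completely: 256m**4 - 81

(4m)⁴ − (3)⁴ = ((4m)² − (3)²)((4m)² + (3)²); the first factor splits again, the second (16m**2 + 9) is irreducible.

(4m + 3)(4m - 3)(16m**2 + 9)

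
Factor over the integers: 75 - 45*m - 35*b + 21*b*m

(3*m - 5)*(7*b - 15)

Group as (21*b*m - 35*b) + (-45*m + 75) = 7*b*(3*m - 5) - 15*(3*m - 5).
Both groups share the factor (3*m - 5).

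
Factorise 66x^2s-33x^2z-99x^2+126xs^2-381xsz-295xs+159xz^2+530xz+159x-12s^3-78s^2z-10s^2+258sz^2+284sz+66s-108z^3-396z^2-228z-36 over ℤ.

Group: 2s(33x^2+63xs-159xz-53x-6s^2-42sz-14s+108z^2+72z+12) + (-z-3)(33x^2+63xs-159xz-53x-6s^2-42sz-14s+108z^2+72z+12); both groups contain (33x^2+63xs-159xz-53x-6s^2-42sz-14s+108z^2+72z+12), so (2s-z-3) is a factor with cofactor 33x^2+63xs-159xz-53x-6s^2-42sz-14s+108z^2+72z+12.
The cofactor groups again: 33x^2+63xs-159xz-53x-6s^2-42sz-14s+108z^2+72z+12 = 3x(11x-s-9z-3) + (6s-12z-4)(11x-s-9z-3); both groups contain (11x-s-9z-3), giving (3x+6s-12z-4)(11x-s-9z-3).

(11x-s-9z-3)(2s-z-3)(3x+6s-12z-4)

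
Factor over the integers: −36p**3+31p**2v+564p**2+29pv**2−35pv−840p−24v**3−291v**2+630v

Group: 4p(−9p**2+pv+141p+8v**2+97v−210) − 3v(−9p**2+pv+141p+8v**2+97v−210); both groups contain (−9p**2+pv+141p+8v**2+97v−210), so (4p−3v) is a factor with cofactor −9p**2+pv+141p+8v**2+97v−210.
The cofactor groups again: −9p**2+pv+141p+8v**2+97v−210 = −p(9p+8v−15) + (v+14)(9p+8v−15); both groups contain (9p+8v−15), giving −(p−v−14)(9p+8v−15).

−(4p−3v)(9p+8v−15)(p−v−14)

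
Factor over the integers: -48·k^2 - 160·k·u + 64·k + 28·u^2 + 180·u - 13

Group: -12·k·(4·k + 14·u - 1) + (2·u + 13)·(4·k + 14·u - 1); both groups contain (4·k + 14·u - 1).

-(12·k - 2·u - 13)·(4·k + 14·u - 1)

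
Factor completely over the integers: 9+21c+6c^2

3(2c+1)(c+3)

Pull out the common factor 3, then factor the remaining trinomial.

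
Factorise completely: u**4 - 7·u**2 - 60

(u**2 + 5)·(u**2 - 12)

Substitute w = u**2 to get a quadratic in w, then factor.
u**2 + 5 is irreducible over ℤ (always positive, so no real roots).
u**2 - 12 is irreducible over ℤ (12 is not a perfect square).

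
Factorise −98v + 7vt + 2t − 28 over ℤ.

(7v + 2)(t − 14)

Group as (7vt − 98v) + (2t − 28) = 7v(t − 14) + 2(t − 14).
Both groups share the factor (t − 14).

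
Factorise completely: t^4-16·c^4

(t-2·c)·(t+2·c)·(t^2+4·c^2)

Difference of squares twice: with A = t and B = 2·c, A⁴ − B⁴ = (A² − B²)(A² + B²), and A² − B² factors again.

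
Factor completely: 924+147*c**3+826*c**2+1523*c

Among the possible rational roots, c = −11/7 is a root, so (7*c+11) is a factor; dividing leaves 21*c**2+85*c+84.
The remaining quadratic factors as (7*c+12)(3*c+7).

(3*c+7)*(7*c+11)*(7*c+12)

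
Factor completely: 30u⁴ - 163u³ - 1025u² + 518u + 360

Trying the rational-root candidates, u = 5/6 is a root, so (6u - 5) is a factor; dividing leaves 5u³ - 23u² - 190u - 72.
Then u = -2/5 is a root, so (5u + 2) is a factor; dividing leaves u² - 5u - 36.
The remaining quadratic factors as (u + 4)(u - 9).

(5u + 2)(6u - 5)(u + 4)(u - 9)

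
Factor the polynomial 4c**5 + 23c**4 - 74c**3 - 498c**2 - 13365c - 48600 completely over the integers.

(4c + 15)(c + 9)(c - 8)(c**2 + c + 45)

Among the possible rational roots, c = -15/4 is a root, so (4c + 15) is a factor; dividing leaves c**4 + 2c**3 - 26c**2 - 27c - 3240.
Then c = 8 is a root, so (c - 8) divides it; the quotient is c**3 + 10c**2 + 54c + 405.
Continuing, c = -9 is a root, so (c + 9) is a factor; dividing leaves c**2 + c + 45.
The quadratic c**2 + c + 45 has discriminant -179 < 0 and is irreducible over ℤ.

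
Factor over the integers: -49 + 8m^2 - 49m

(8m + 7)(m - 7)

Need a pair with product 8·(-49) = -392 and sum -49: that's -56 and 7.
Split the middle term: 8m^2 - 56m + 7m - 49 = 8m(m - 7) + 7(m - 7).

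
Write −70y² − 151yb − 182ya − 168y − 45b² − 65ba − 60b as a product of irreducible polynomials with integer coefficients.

−(5y + 9b + 13a + 12)(14y + 5b)

Group: −5y(14y + 5b) + (−9b − 13a − 12)(14y + 5b); both groups contain (14y + 5b).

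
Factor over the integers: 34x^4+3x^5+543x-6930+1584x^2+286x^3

(3x-5)(x+3)(x+7)(x^2+3x+66)

Trying the rational-root candidates, x = -3 is a root, giving the factor (x+3) and quotient 3x^4+25x^3+211x^2+951x-2310.
Next, x = 5/3 is a root, so (3x-5) divides it; the quotient is x^3+10x^2+87x+462.
Next, x = -7 is a root, so (x+7) is a factor; dividing leaves x^2+3x+66.
The quadratic x^2+3x+66 has discriminant -255 < 0 and is irreducible over ℤ.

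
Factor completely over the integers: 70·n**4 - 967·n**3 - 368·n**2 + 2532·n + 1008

(2·n + 3)·(5·n + 2)·(7·n - 12)·(n - 14)

Among the possible rational roots, n = 14 is a root, so (n - 14) divides it; the quotient is 70·n**3 + 13·n**2 - 186·n - 72.
Continuing, n = -2/5 is a root, so (5·n + 2) divides it; the quotient is 14·n**2 - 3·n - 36.
The remaining quadratic factors as (7·n - 12)(2·n + 3).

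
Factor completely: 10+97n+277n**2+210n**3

Among the possible rational roots, n = -5/6 is a root, so (6n+5) divides it; the quotient is 35n**2+17n+2.
The remaining quadratic factors as (5n+1)(7n+2).

(5n+1)(6n+5)(7n+2)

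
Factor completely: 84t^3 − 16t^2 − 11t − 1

Trying the rational-root candidates, t = −1/7 is a root, so (7t + 1) divides it; the quotient is 12t^2 − 4t − 1.
The remaining quadratic factors as (2t − 1)(6t + 1).

(2t − 1)(6t + 1)(7t + 1)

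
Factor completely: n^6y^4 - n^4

Pull out the common factor n^4, leaving n^2y^4 - 1.
Recognize a difference of squares with the parts ny^2 and 1.

n^4(ny^2 + 1)(ny^2 - 1)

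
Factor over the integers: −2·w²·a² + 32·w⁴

2·w²·(4·w − a)·(4·w + a)

Pull out the common factor 2·w²; 16·w² − a² is a difference of squares.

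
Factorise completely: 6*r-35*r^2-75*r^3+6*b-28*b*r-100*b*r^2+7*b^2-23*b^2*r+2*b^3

(2*b+5*r+3)*(b+r)*(b-15*r+2)

Group: 2*b*(b^2-14*b*r+2*b-15*r^2+2*r) + (5*r+3)*(b^2-14*b*r+2*b-15*r^2+2*r); both groups contain (b^2-14*b*r+2*b-15*r^2+2*r), so (2*b+5*r+3) is a factor with cofactor b^2-14*b*r+2*b-15*r^2+2*r.
The cofactor groups again: b^2-14*b*r+2*b-15*r^2+2*r = b*(b-15*r+2) + r*(b-15*r+2); both groups contain (b-15*r+2), giving (b+r)*(b-15*r+2).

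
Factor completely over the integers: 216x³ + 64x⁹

8x³(2x² + 3)(4x⁴ − 6x² + 9)

Every term has a factor of 8x³; factoring it out leaves 8x⁶ + 27.
Recognize a sum of cubes with the parts 2x² and 3.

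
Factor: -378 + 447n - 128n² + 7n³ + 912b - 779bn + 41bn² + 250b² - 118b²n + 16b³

(2b - n + 14)(8b + n - 3)(b - 7n + 9)

Group: b(16b² - 6bn + 106b - n² + 17n - 42) + (-7n + 9)(16b² - 6bn + 106b - n² + 17n - 42); both groups contain (16b² - 6bn + 106b - n² + 17n - 42), so (b - 7n + 9) is a factor with cofactor 16b² - 6bn + 106b - n² + 17n - 42.
The cofactor groups again: 16b² - 6bn + 106b - n² + 17n - 42 = 8b(2b - n + 14) + (n - 3)(2b - n + 14); both groups contain (2b - n + 14), giving (8b + n - 3)(2b - n + 14).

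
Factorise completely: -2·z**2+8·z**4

Every term has a factor of 2·z**2. Then 4·z**2-1 = (2·z)² − (1)².

2·z**2·(2·z+1)·(2·z-1)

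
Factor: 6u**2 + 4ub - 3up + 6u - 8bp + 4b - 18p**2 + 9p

Group: 6u(u - 2p + 1) + (4b + 9p)(u - 2p + 1); both groups contain (u - 2p + 1).

(u - 2p + 1)(6u + 4b + 9p)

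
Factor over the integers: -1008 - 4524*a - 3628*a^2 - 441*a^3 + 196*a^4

Testing divisors of the constant over divisors of the leading coefficient, a = 6 is a root, so (a - 6) divides it; the quotient is 196*a^3 + 735*a^2 + 782*a + 168.
Next, a = -7/4 is a root, so (4*a + 7) is a factor; dividing leaves 49*a^2 + 98*a + 24.
The remaining quadratic factors as (7*a + 12)(7*a + 2).

(4*a + 7)*(7*a + 12)*(7*a + 2)*(a - 6)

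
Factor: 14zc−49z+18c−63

Group as (14zc−49z) + (18c−63) = 7z(2c−7) + 9(2c−7).
Both groups share the factor (2c−7).

(2c−7)(7z+9)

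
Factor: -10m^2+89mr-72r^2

-(10m-9r)(m-8r)

Group: -10m(m-8r) + 9r(m-8r); both groups contain (m-8r).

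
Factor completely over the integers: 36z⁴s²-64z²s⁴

Pull out the common factor 4z²s²; 9z²-16s² is a difference of squares.

4s²z²(3z-4s)(3z+4s)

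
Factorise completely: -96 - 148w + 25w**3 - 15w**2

Among the possible rational roots, w = -8/5 is a root, so (5w + 8) is a factor; dividing leaves 5w**2 - 11w - 12.
The remaining quadratic factors as (5w + 4)(w - 3).

(5w + 4)(5w + 8)(w - 3)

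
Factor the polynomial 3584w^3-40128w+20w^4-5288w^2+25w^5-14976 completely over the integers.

(5w+12)(5w+2)(w-4)(w^2+2w+156)

Testing divisors of the constant over divisors of the leading coefficient, w = -2/5 is a root, so (5w+2) divides it; the quotient is 5w^4+2w^3+716w^2-1344w-7488.
Continuing, w = 4 is a root, so (w-4) divides it; the quotient is 5w^3+22w^2+804w+1872.
Then w = -12/5 is a root, so (5w+12) divides it; the quotient is w^2+2w+156.
The quadratic w^2+2w+156 has discriminant -620 < 0 and is irreducible over ℤ.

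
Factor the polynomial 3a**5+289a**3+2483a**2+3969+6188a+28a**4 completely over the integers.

(3a+7)(a+1)(a+7)(a**2−a+81)

Among the possible rational roots, a = −7/3 is a root, so (3a+7) is a factor; dividing leaves a**4+7a**3+80a**2+641a+567.
Then a = −7 is a root, so (a+7) is a factor; dividing leaves a**3+80a+81.
Next, a = −1 is a root, so (a+1) is a factor; dividing leaves a**2−a+81.
The quadratic a**2−a+81 has discriminant −323 < 0 and is irreducible over ℤ.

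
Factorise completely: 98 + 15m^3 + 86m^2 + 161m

(3m + 7)(5m + 7)(m + 2)

By the rational root theorem, m = -7/3 is a root, so (3m + 7) divides it; the quotient is 5m^2 + 17m + 14.
The remaining quadratic factors as (m + 2)(5m + 7).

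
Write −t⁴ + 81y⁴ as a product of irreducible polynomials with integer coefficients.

(3y − t)(3y + t)(9y² + t²)

(3y)⁴ − (t)⁴ = ((3y)² − (t)²)((3y)² + (t)²); the first factor splits again, the second (9y² + t²) is irreducible.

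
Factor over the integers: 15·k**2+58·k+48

Need a pair with product 15·48 = 720 and sum 58: that's 18 and 40.
Split the middle term: 15·k**2+18·k + 40·k+48 = 3·k·(5·k+6) + 8·(5·k+6).

(3·k+8)·(5·k+6)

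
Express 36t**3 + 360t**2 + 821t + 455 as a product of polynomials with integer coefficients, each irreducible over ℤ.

Among the possible rational roots, t = -13/6 is a root, so (6t + 13) divides it; the quotient is 6t**2 + 47t + 35.
The remaining quadratic factors as (t + 7)(6t + 5).

(6t + 13)(6t + 5)(t + 7)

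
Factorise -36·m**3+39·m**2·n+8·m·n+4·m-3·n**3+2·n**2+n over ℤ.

-(3·m-3·n-1)·(3·m-n+1)·(4·m+n)

Group: 4·m·(-9·m**2+12·m·n-3·n**2+2·n+1) + n·(-9·m**2+12·m·n-3·n**2+2·n+1); both groups contain (-9·m**2+12·m·n-3·n**2+2·n+1), so (4·m+n) is a factor with cofactor -9·m**2+12·m·n-3·n**2+2·n+1.
The cofactor groups again: -9·m**2+12·m·n-3·n**2+2·n+1 = -3·m·(3·m-n+1) + (3·n+1)·(3·m-n+1); both groups contain (3·m-n+1), giving -(3·m-3·n-1)·(3·m-n+1).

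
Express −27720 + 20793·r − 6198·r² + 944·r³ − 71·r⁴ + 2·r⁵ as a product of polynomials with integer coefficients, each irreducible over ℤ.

Trying the rational-root candidates, r = 7/2 is a root, so (2·r − 7) divides it; the quotient is r⁴ − 32·r³ + 360·r² − 1839·r + 3960.
Next, r = 15 is a root, so (r − 15) is a factor; dividing leaves r³ − 17·r² + 105·r − 264.
Then r = 8 is a root, giving the factor (r − 8) and quotient r² − 9·r + 33.
The quadratic r² − 9·r + 33 has discriminant −51 < 0 and is irreducible over ℤ.

(2·r − 7)·(r − 15)·(r − 8)·(r² − 9·r + 33)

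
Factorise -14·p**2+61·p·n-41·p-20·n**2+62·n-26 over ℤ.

-(p-4·n+2)·(14·p-5·n+13)

Group: -14·p·(p-4·n+2) + (5·n-13)·(p-4·n+2); both groups contain (p-4·n+2).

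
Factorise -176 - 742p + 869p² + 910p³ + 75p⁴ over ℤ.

Among the possible rational roots, p = -8/5 is a root, so (5p + 8) divides it; the quotient is 15p³ + 158p² - 79p - 22.
Next, p = -1/5 is a root, so (5p + 1) is a factor; dividing leaves 3p² + 31p - 22.
The remaining quadratic factors as (p + 11)(3p - 2).

(3p - 2)(5p + 1)(5p + 8)(p + 11)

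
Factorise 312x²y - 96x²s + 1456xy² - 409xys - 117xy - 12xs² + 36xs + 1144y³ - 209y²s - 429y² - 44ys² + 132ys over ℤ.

(13y - 4s)(3x + 11y)(8x + 8y + s - 3)

Group: 13y(24x² + 112xy + 3xs - 9x + 88y² + 11ys - 33y) - 4s(24x² + 112xy + 3xs - 9x + 88y² + 11ys - 33y); both groups contain (24x² + 112xy + 3xs - 9x + 88y² + 11ys - 33y), so (13y - 4s) is a factor with cofactor 24x² + 112xy + 3xs - 9x + 88y² + 11ys - 33y.
The cofactor groups again: 24x² + 112xy + 3xs - 9x + 88y² + 11ys - 33y = 8x(3x + 11y) + (8y + s - 3)(3x + 11y); both groups contain (3x + 11y), giving (8x + 8y + s - 3)(3x + 11y).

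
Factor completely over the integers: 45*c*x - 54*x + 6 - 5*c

Group as (45*c*x - 5*c) + (-54*x + 6) = 5*c*(9*x - 1) - 6*(9*x - 1).
Both groups share the factor (9*x - 1).

(5*c - 6)*(9*x - 1)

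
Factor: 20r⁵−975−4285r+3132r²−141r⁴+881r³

Testing divisors of the constant over divisors of the leading coefficient, r = −1/5 is a root, giving the factor (5r+1) and quotient 4r⁴−29r³+182r²+590r−975.
Continuing, r = −3 is a root, giving the factor (r+3) and quotient 4r³−41r²+305r−325.
Then r = 5/4 is a root, giving the factor (4r−5) and quotient r²−9r+65.
The quadratic r²−9r+65 has discriminant −179 < 0 and is irreducible over ℤ.

(4r−5)(5r+1)(r+3)(r²−9r+65)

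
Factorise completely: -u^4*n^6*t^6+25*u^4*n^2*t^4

Every term has a factor of u^4*n^2*t^4; factoring it out leaves -n^4*t^2+25.
Recognize a difference of squares with the parts 5 and n^2*t.

-n^2*t^4*u^4*(n^2*t+5)*(n^2*t-5)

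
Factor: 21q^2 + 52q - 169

Need a pair with product 21·(-169) = -3549 and sum 52: that's 91 and -39.
Split the middle term: 21q^2 + 91q - 39q - 169 = 7q(3q + 13) - 13(3q + 13).

(3q + 13)(7q - 13)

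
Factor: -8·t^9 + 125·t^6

Every term has a factor of t^6; factoring it out leaves -8·t^3 + 125.
Recognize a difference of cubes with the parts 5 and 2·t.

-t^6·(2·t - 5)·(4·t^2 + 10·t + 25)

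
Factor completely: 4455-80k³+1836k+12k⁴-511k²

(2k-9)(6k+11)(k+5)(k-9)

Among the possible rational roots, k = 9/2 is a root, giving the factor (2k-9) and quotient 6k³-13k²-314k-495.
Continuing, k = -5 is a root, giving the factor (k+5) and quotient 6k²-43k-99.
The remaining quadratic factors as (6k+11)(k-9).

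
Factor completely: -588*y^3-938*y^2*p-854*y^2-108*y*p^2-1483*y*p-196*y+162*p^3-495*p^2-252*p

-(6*y-2*p+7)*(14*y+9*p+4)*(7*y+9*p)

Group: 7*y*(-84*y^2-26*y*p-122*y+18*p^2-55*p-28) + 9*p*(-84*y^2-26*y*p-122*y+18*p^2-55*p-28); both groups contain (-84*y^2-26*y*p-122*y+18*p^2-55*p-28), so (7*y+9*p) is a factor with cofactor -84*y^2-26*y*p-122*y+18*p^2-55*p-28.
The cofactor groups again: -84*y^2-26*y*p-122*y+18*p^2-55*p-28 = -6*y*(14*y+9*p+4) + (2*p-7)*(14*y+9*p+4); both groups contain (14*y+9*p+4), giving -(6*y-2*p+7)*(14*y+9*p+4).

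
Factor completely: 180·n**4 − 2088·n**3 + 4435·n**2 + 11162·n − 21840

(2·n − 15)·(3·n − 14)·(5·n − 8)·(6·n + 13)

Among the possible rational roots, n = 8/5 is a root, so (5·n − 8) divides it; the quotient is 36·n**3 − 360·n**2 + 311·n + 2730.
Then n = −13/6 is a root, so (6·n + 13) is a factor; dividing leaves 6·n**2 − 73·n + 210.
The remaining quadratic factors as (3·n − 14)(2·n − 15).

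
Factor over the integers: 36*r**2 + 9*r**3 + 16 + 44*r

(3*r + 2)*(3*r + 4)*(r + 2)

Among the possible rational roots, r = -4/3 is a root, giving the factor (3*r + 4) and quotient 3*r**2 + 8*r + 4.
The remaining quadratic factors as (r + 2)(3*r + 2).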